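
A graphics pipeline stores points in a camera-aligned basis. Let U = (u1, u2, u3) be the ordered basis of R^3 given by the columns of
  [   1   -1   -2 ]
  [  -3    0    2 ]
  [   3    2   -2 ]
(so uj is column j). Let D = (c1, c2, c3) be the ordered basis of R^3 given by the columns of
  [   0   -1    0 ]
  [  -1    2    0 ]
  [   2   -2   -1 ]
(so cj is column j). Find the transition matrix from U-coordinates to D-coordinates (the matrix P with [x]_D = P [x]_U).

[[1, 2, 2], [-1, 1, 2], [1, 0, 2]]

Take x = uj: its U-coordinates are the j-th standard unit vector, so P e_j — column j of P — equals [uj]_D.
u1 = c1 - c2 + c3, giving column 1 = <1, -1, 1>; repeating for each j gives P = [[1, 2, 2], [-1, 1, 2], [1, 0, 2]].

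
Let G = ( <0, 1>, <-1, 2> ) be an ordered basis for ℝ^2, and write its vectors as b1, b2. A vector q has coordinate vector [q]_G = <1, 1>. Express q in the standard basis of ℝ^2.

By definition q = b1 + b2.
Summing componentwise gives <-1, 3>.

<-1, 3>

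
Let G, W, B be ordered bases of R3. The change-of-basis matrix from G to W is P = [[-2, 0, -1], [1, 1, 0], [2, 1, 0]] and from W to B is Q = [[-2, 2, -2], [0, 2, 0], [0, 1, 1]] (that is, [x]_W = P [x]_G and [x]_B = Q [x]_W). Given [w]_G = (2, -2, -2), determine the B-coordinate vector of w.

(0, 0, 2)

First [w]_W = P [w]_G = (-2, 0, 2).
Then [w]_B = Q [w]_W = (0, 0, 2).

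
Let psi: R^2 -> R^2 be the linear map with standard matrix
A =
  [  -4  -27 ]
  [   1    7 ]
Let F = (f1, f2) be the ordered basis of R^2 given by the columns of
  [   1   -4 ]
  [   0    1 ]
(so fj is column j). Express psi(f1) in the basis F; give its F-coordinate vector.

Compute psi(f1) = A f1 = <-4, 1> in standard coordinates.
Then write this in F-coordinates: solve for y in y_1 f1 + y_2 f2 = <-4, 1>.
This gives y = <0, 1>, which is column 1 of [psi]_F.

<0, 1>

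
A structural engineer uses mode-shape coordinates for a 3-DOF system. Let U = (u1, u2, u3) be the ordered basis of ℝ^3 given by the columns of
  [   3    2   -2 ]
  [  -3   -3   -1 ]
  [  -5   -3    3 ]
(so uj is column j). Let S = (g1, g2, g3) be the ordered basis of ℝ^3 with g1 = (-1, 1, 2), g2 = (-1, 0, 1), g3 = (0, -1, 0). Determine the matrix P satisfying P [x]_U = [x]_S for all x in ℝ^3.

Column j of P is [uj]_S, since P maps U-coordinates to S-coordinates.
Expressing u1 in S: u1 = -2g1 - g2 + g3, so column 1 of P is (-2, -1, 1).
Doing the same for each uj gives P = [[-2, -1, 1], [-1, -1, 1], [1, 2, 2]].

[[-2, -1, 1], [-1, -1, 1], [1, 2, 2]]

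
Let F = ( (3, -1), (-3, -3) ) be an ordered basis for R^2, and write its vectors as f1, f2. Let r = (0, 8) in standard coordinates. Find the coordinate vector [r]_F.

(-2, -2)

[r]_F is the unique c with M c = r, where M has columns f1, f2.
System: 3c_1 - 3c_2 = 0, -c_1 - 3c_2 = 8; solving gives c_1 = -2, c_2 = -2.
Check: -2f1 - 2f2 = (0, 8).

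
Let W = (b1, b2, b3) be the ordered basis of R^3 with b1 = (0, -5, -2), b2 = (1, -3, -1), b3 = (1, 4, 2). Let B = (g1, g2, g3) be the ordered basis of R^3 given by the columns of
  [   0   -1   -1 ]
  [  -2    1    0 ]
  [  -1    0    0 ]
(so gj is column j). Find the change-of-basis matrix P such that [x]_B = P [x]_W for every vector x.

Take x = bj: its W-coordinates are the j-th standard unit vector, so P e_j — column j of P — equals [bj]_B.
b1 = 2g1 - g2 + g3, giving column 1 = (2, -1, 1); repeating for each j gives P = [[2, 1, -2], [-1, -1, 0], [1, 0, -1]].

[[2, 1, -2], [-1, -1, 0], [1, 0, -1]]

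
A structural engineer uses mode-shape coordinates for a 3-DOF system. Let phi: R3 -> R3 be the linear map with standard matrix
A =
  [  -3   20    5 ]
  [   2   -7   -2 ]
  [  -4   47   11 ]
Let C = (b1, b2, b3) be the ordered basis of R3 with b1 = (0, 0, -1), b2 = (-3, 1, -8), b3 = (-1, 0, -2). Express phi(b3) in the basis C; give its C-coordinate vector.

(0, 2, 1)

Compute phi(b3) = A b3 = (-7, 2, -18) in standard coordinates.
Then write this in C-coordinates: solve for y in y_1 b1 + ... + y_3 b3 = (-7, 2, -18).
This gives y = (0, 2, 1), which is column 3 of [phi]_C.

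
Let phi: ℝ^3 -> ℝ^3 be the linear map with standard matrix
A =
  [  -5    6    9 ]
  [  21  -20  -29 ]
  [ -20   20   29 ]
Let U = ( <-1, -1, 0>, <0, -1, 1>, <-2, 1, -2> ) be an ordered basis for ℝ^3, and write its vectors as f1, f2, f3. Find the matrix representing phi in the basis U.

[[1, 3, 2], [0, 3, 2], [0, -3, 0]]

With P the matrix whose columns are f1, ..., f3, [phi]_U = P^(-1) A P.
Column by column: phi(f1) = A f1 = <-1, -1, 0>; its U-coordinates <1, 0, 0> give column 1.
Continuing for each basis vector yields [phi]_U = [[1, 3, 2], [0, 3, 2], [0, -3, 0]].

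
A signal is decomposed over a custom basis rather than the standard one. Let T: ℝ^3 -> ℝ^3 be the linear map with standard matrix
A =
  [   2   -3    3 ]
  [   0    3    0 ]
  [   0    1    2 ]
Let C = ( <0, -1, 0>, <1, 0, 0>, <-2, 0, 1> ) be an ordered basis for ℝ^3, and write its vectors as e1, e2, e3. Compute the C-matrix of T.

[[3, 0, 0], [1, 2, 3], [-1, 0, 2]]

The j-th column of [T]_C is [T(ej)]_C.
T(e1) = A e1 = <3, -3, -1> = 3e1 + e2 - e3, so column 1 is <3, 1, -1>.
Repeating for e2, e3 and assembling the columns gives [[3, 0, 0], [1, 2, 3], [-1, 0, 2]].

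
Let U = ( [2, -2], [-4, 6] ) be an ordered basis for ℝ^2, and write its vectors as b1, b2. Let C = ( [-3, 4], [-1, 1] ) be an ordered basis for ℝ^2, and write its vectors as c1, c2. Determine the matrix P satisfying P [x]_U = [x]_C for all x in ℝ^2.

Take x = bj: its U-coordinates are the j-th standard unit vector, so P e_j — column j of P — equals [bj]_C.
b1 = 0·c1 - 2c2, giving column 1 = [0, -2]; repeating for each j gives P = [[0, 2], [-2, -2]].

[[0, 2], [-2, -2]]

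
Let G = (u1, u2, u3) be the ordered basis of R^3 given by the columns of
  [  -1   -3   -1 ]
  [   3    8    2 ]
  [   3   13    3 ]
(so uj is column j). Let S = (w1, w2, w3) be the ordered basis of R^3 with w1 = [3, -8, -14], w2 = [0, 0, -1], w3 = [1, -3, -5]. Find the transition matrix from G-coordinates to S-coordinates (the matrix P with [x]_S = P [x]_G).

Take x = uj: its G-coordinates are the j-th standard unit vector, so P e_j — column j of P — equals [uj]_S.
u1 = 0·w1 + 2w2 - w3, giving column 1 = [0, 2, -1]; repeating for each j gives P = [[0, -1, -1], [2, 1, 1], [-1, 0, 2]].

[[0, -1, -1], [2, 1, 1], [-1, 0, 2]]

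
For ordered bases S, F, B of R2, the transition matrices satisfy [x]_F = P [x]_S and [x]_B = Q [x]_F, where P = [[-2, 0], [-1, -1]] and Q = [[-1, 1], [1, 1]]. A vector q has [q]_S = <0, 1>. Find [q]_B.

<-1, -1>

First [q]_F = P [q]_S = <0, -1>.
Then [q]_B = Q [q]_F = <-1, -1>.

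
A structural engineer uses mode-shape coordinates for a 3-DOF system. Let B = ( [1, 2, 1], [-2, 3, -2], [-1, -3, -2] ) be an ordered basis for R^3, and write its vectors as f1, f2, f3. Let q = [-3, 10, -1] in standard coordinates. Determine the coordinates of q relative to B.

We seek scalars with c_1 f1 + ... + c_3 f3 = q; equivalently solve M c = q where the columns of M are f1, ..., f3.
Gaussian elimination on [M | q] yields c = (-1, 2, -2).
Check: -f1 + 2f2 - 2f3 = [-3, 10, -1].

[-1, 2, -2]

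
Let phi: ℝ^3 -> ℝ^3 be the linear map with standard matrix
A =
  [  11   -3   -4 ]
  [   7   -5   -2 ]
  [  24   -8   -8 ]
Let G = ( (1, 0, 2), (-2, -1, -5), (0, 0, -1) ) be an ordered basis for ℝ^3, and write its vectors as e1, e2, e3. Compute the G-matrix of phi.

[[-3, -1, 0], [-3, -1, -2], [1, 3, 2]]

The j-th column of [phi]_G is [phi(ej)]_G.
phi(e1) = A e1 = (3, 3, 8) = -3e1 - 3e2 + e3, so column 1 is (-3, -3, 1).
Repeating for e2, e3 and assembling the columns gives [[-3, -1, 0], [-3, -1, -2], [1, 3, 2]].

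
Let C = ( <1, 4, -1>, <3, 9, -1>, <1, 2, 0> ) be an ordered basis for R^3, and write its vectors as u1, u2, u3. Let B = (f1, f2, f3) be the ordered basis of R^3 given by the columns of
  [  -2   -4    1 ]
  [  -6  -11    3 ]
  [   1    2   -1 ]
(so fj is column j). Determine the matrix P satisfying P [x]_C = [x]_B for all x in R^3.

Column j of P is [uj]_B, since P maps C-coordinates to B-coordinates.
Expressing u1 in B: u1 = -2f1 + f2 + f3, so column 1 of P is <-2, 1, 1>.
Doing the same for each uj gives P = [[-2, -2, 1], [1, 0, -1], [1, -1, -1]].

[[-2, -2, 1], [1, 0, -1], [1, -1, -1]]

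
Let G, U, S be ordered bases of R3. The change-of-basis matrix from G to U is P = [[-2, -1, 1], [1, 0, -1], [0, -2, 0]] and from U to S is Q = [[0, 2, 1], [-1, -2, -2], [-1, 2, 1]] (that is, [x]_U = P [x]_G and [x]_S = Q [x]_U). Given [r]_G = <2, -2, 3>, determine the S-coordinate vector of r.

<2, -7, 1>

First [r]_U = P [r]_G = <1, -1, 4>.
Then [r]_S = Q [r]_U = <2, -7, 1>.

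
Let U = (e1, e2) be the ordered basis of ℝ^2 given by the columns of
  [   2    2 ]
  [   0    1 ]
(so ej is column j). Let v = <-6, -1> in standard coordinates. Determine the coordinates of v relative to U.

We seek scalars with c_1 e1 + c_2 e2 = v; equivalently solve M c = v where the columns of M are e1, e2.
System: 2c_1 + 2c_2 = -6, 0c_1 + c_2 = -1; solving gives c_1 = -2, c_2 = -1.
Check: -2e1 - e2 = <-6, -1>.

<-2, -1>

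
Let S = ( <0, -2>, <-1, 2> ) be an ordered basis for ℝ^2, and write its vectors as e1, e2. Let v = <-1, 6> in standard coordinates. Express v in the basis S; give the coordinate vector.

Write v = c_1 e1 + c_2 e2 and solve for the c_i.
System: 0c_1 - c_2 = -1, -2c_1 + 2c_2 = 6; solving gives c_1 = -2, c_2 = 1.
Check: -2e1 + e2 = <-1, 6>.

<-2, 1>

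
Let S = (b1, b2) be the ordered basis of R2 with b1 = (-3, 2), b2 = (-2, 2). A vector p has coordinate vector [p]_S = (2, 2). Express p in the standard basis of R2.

By definition p = 2b1 + 2b2.
Summing componentwise gives (-10, 8).

(-10, 8)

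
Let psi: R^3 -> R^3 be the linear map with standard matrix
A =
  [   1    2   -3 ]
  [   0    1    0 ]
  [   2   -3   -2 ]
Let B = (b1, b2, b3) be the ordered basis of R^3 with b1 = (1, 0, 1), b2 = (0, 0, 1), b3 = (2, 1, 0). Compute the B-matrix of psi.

[[-2, -3, 2], [2, 1, -1], [0, 0, 1]]

With P the matrix whose columns are b1, ..., b3, [psi]_B = P^(-1) A P.
Column by column: psi(b1) = A b1 = (-2, 0, 0); its B-coordinates (-2, 2, 0) give column 1.
Continuing for each basis vector yields [psi]_B = [[-2, -3, 2], [2, 1, -1], [0, 0, 1]].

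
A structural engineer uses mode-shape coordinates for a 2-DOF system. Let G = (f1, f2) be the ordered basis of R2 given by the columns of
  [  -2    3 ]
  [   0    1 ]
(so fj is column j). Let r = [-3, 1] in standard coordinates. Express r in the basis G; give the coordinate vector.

[r]_G is the unique c with M c = r, where M has columns f1, f2.
System: -2c_1 + 3c_2 = -3, 0c_1 + c_2 = 1; solving gives c_1 = 3, c_2 = 1.
Check: 3f1 + f2 = [-3, 1].

[3, 1]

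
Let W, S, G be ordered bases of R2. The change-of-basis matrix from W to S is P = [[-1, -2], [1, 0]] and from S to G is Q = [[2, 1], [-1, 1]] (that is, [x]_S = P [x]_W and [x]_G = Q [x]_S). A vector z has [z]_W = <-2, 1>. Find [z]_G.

First [z]_S = P [z]_W = <0, -2>.
Then [z]_G = Q [z]_S = <-2, -2>.

<-2, -2>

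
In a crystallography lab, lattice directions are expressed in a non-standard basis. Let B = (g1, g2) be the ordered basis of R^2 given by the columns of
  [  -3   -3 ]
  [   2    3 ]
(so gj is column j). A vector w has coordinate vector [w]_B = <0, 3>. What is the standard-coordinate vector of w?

<-9, 9>

w = M [w]_B, where M has columns g1, g2.
Carrying out the matrix-vector product, w = <-9, 9>.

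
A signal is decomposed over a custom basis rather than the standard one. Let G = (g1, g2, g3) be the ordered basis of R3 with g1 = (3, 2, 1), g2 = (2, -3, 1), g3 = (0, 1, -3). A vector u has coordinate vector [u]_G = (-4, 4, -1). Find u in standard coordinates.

(-4, -21, 3)

u = M [u]_G, where M has columns g1, ..., g3.
Carrying out the matrix-vector product, u = (-4, -21, 3).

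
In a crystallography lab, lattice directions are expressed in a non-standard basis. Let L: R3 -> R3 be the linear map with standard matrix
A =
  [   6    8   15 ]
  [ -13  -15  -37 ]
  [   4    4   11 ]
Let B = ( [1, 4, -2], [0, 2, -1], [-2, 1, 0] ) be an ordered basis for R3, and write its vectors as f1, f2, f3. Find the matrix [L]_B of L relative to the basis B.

Let P have columns f1, ..., f3. Then [L]_B = P^(-1) A P.
Here det P = 1, so P^(-1) is integer; computing A P first and then P^(-1)(A P) gives [[2, 3, 2], [-2, -3, 0], [-3, 1, 3]].

[[2, 3, 2], [-2, -3, 0], [-3, 1, 3]]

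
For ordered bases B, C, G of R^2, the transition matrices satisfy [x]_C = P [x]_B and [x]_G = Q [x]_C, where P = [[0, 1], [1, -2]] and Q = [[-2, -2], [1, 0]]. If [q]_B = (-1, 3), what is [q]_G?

(8, 3)

Composing the changes, [q]_G = Q P [q]_B.
Q P = [[-2, 2], [0, 1]]; applying this to (-1, 3) gives (8, 3).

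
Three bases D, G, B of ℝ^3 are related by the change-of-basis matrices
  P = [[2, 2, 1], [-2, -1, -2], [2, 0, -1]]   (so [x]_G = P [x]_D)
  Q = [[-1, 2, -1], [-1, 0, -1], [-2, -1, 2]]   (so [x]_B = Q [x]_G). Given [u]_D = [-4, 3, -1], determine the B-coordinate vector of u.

Composing the changes, [u]_B = Q P [u]_D.
Q P = [[-8, -4, -4], [-4, -2, 0], [2, -3, -2]]; applying this to [-4, 3, -1] gives [24, 10, -15].

[24, 10, -15]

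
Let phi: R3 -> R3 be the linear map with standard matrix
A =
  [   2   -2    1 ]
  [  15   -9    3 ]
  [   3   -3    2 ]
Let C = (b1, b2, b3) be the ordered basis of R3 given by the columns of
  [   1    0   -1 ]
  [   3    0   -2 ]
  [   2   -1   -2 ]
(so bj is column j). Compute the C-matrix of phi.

[[-2, -1, -3], [-2, 0, 1], [0, 0, -3]]

The j-th column of [phi]_C is [phi(bj)]_C.
phi(b1) = A b1 = (-2, -6, -2) = -2b1 - 2b2 + 0·b3, so column 1 is (-2, -2, 0).
Repeating for b2, b3 and assembling the columns gives [[-2, -1, -3], [-2, 0, 1], [0, 0, -3]].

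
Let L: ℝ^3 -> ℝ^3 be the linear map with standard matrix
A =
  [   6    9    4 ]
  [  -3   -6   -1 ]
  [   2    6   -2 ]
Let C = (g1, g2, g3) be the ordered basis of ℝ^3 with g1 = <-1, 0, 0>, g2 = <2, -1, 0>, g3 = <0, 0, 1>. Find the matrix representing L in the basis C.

With P the matrix whose columns are g1, ..., g3, [L]_C = P^(-1) A P.
Column by column: L(g1) = A g1 = <-6, 3, -2>; its C-coordinates <0, -3, -2> give column 1.
Continuing for each basis vector yields [L]_C = [[0, -3, -2], [-3, 0, 1], [-2, -2, -2]].

[[0, -3, -2], [-3, 0, 1], [-2, -2, -2]]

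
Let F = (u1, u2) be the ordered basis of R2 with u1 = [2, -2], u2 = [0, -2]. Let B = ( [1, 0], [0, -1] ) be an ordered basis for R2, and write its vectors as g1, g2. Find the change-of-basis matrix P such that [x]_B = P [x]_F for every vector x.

Take x = uj: its F-coordinates are the j-th standard unit vector, so P e_j — column j of P — equals [uj]_B.
u1 = 2g1 + 2g2, giving column 1 = [2, 2]; repeating for each j gives P = [[2, 0], [2, 2]].

[[2, 0], [2, 2]]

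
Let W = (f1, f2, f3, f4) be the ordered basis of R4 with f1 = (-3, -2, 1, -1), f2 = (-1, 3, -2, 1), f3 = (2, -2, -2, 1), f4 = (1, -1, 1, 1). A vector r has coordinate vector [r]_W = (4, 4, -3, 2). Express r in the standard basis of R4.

(-20, 8, 4, -1)

r = M [r]_W, where M has columns f1, ..., f4.
Carrying out the matrix-vector product, r = (-20, 8, 4, -1).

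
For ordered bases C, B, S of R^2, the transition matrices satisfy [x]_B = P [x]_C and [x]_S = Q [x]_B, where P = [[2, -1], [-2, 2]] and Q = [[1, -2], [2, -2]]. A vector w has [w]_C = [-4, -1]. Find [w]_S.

[-19, -26]

First [w]_B = P [w]_C = [-7, 6].
Then [w]_S = Q [w]_B = [-19, -26].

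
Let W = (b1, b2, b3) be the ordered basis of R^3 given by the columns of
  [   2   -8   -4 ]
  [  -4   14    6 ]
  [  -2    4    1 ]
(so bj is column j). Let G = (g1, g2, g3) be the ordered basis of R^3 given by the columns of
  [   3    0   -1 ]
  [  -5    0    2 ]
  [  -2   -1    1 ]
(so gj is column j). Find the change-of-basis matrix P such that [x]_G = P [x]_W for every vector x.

Column j of P is [bj]_G, since P maps W-coordinates to G-coordinates.
Expressing b1 in G: b1 = 0·g1 + 0·g2 - 2g3, so column 1 of P is <0, 0, -2>.
Doing the same for each bj gives P = [[0, -2, -2], [0, 2, 1], [-2, 2, -2]].

[[0, -2, -2], [0, 2, 1], [-2, 2, -2]]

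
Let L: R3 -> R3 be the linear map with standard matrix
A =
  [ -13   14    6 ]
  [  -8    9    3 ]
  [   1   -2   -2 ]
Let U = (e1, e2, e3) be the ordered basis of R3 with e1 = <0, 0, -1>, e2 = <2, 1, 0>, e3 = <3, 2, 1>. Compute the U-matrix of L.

The j-th column of [L]_U is [L(ej)]_U.
L(e1) = A e1 = <-6, -3, 2> = -2e1 - 3e2 + 0·e3, so column 1 is <-2, -3, 0>.
Repeating for e2, e3 and assembling the columns gives [[-2, -2, 2], [-3, -3, -1], [0, -2, -1]].

[[-2, -2, 2], [-3, -3, -1], [0, -2, -1]]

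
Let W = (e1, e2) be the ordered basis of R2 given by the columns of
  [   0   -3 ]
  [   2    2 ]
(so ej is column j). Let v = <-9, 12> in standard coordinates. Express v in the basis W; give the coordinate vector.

Write v = c_1 e1 + c_2 e2 and solve for the c_i.
System: 0c_1 - 3c_2 = -9, 2c_1 + 2c_2 = 12; solving gives c_1 = 3, c_2 = 3.
Check: 3e1 + 3e2 = <-9, 12>.

<3, 3>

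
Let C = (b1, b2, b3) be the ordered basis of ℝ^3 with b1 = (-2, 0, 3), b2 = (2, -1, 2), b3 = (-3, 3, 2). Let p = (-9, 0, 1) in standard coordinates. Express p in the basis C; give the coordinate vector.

Write p = c_1 b1 + ... + c_3 b3 and solve for the c_i.
Solving this 3x3 system gives c = (3, -3, -1).
Check: 3b1 - 3b2 - b3 = (-9, 0, 1).

(3, -3, -1)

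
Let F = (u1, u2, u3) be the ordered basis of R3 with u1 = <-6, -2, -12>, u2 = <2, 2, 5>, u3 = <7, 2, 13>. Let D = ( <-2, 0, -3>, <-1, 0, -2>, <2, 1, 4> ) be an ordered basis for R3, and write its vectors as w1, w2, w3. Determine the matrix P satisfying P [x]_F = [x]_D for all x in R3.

[[0, 1, -1], [2, 0, -1], [-2, 2, 2]]

Let M have columns uj and N have columns wj. Then for every x, N [x]_D = x = M [x]_F, so P = N^(-1) M.
Since det N = -1, N^(-1) has integer entries; multiplying gives P = [[0, 1, -1], [2, 0, -1], [-2, 2, 2]].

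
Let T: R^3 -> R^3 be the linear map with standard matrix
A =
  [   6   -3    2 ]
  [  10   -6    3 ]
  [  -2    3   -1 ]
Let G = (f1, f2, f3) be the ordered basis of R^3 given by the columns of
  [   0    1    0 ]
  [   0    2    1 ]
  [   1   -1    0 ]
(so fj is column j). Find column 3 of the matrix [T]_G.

Column 3 of [T]_G is the G-coordinate vector of T(f3).
In standard coordinates T(f3) = A f3 = <-3, -6, 3>.
Converting to G: <-3, -6, 3> = 0·f1 - 3f2 + 0·f3, so the coordinate vector is <0, -3, 0>.

<0, -3, 0>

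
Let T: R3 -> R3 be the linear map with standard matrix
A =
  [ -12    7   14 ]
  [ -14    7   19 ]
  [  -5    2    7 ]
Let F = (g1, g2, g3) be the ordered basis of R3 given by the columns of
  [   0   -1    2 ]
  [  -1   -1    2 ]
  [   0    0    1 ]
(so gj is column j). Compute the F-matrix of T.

[[0, -2, -1], [3, 1, -2], [-2, 3, 1]]

The j-th column of [T]_F is [T(gj)]_F.
T(g1) = A g1 = [-7, -7, -2] = 0·g1 + 3g2 - 2g3, so column 1 is [0, 3, -2].
Repeating for g2, g3 and assembling the columns gives [[0, -2, -1], [3, 1, -2], [-2, 3, 1]].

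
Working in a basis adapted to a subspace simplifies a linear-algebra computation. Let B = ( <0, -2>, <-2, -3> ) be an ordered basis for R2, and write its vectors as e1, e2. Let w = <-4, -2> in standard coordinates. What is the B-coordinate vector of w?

We seek scalars with c_1 e1 + c_2 e2 = w; equivalently solve M c = w where the columns of M are e1, e2.
System: 0c_1 - 2c_2 = -4, -2c_1 - 3c_2 = -2; solving gives c_1 = -2, c_2 = 2.
Check: -2e1 + 2e2 = <-4, -2>.

<-2, 2>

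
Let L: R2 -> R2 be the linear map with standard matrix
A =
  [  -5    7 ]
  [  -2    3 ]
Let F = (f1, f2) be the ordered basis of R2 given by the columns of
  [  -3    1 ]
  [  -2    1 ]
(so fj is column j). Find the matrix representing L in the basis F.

[[-1, -1], [-2, -1]]

Let P have columns f1, f2. Then [L]_F = P^(-1) A P.
Here det P = -1, so P^(-1) is integer; computing A P first and then P^(-1)(A P) gives [[-1, -1], [-2, -1]].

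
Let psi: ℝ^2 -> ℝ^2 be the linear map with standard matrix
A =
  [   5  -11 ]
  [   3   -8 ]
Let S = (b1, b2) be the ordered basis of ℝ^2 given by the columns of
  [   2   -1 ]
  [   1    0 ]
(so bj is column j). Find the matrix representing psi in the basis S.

[[-2, -3], [-3, -1]]

The j-th column of [psi]_S is [psi(bj)]_S.
psi(b1) = A b1 = (-1, -2) = -2b1 - 3b2, so column 1 is (-2, -3).
Repeating for b2 and assembling the columns gives [[-2, -3], [-3, -1]].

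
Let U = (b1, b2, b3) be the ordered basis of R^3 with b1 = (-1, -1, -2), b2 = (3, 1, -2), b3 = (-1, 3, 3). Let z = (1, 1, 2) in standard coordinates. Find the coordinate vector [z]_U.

Write z = c_1 b1 + ... + c_3 b3 and solve for the c_i.
Gaussian elimination on [M | z] yields c = (-1, 0, 0).
Check: -b1 + 0·b2 + 0·b3 = (1, 1, 2).

(-1, 0, 0)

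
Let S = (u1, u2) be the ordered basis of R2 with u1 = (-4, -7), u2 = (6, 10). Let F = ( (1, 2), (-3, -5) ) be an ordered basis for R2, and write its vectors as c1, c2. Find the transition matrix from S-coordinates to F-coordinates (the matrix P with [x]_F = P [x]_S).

Take x = uj: its S-coordinates are the j-th standard unit vector, so P e_j — column j of P — equals [uj]_F.
u1 = -c1 + c2, giving column 1 = (-1, 1); repeating for each j gives P = [[-1, 0], [1, -2]].

[[-1, 0], [1, -2]]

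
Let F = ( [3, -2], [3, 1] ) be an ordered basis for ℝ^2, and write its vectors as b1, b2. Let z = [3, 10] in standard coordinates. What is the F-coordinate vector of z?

[-3, 4]

[z]_F is the unique c with M c = z, where M has columns b1, b2.
System: 3c_1 + 3c_2 = 3, -2c_1 + c_2 = 10; solving gives c_1 = -3, c_2 = 4.
Check: -3b1 + 4b2 = [3, 10].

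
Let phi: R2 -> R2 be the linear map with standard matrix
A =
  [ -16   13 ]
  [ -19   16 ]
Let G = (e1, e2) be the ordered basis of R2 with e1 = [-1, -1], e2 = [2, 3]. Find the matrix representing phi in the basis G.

The j-th column of [phi]_G is [phi(ej)]_G.
phi(e1) = A e1 = [3, 3] = -3e1 + 0·e2, so column 1 is [-3, 0].
Repeating for e2 and assembling the columns gives [[-3, -1], [0, 3]].

[[-3, -1], [0, 3]]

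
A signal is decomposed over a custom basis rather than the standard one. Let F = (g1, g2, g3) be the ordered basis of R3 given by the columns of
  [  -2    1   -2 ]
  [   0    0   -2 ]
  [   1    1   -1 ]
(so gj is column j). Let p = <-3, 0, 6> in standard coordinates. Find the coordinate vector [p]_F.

Write p = c_1 g1 + ... + c_3 g3 and solve for the c_i.
Row-reducing the augmented matrix [M | p] gives c = (3, 3, 0).
Check: 3g1 + 3g2 + 0·g3 = <-3, 0, 6>.

<3, 3, 0>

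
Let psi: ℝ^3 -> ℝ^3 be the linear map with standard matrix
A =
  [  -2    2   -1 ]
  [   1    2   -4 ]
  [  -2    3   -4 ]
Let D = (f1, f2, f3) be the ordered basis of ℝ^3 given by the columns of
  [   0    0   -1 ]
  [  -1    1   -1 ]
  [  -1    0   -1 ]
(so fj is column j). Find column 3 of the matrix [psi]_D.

(-2, -2, -1)

Column 3 of [psi]_D is the D-coordinate vector of psi(f3).
In standard coordinates psi(f3) = A f3 = (1, 1, 3).
Converting to D: (1, 1, 3) = -2f1 - 2f2 - f3, so the coordinate vector is (-2, -2, -1).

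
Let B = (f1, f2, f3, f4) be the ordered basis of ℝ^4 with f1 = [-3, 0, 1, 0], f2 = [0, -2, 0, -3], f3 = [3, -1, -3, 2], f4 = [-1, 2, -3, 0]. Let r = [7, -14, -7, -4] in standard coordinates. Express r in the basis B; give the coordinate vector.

We seek scalars with c_1 f1 + ... + c_4 f4 = r; equivalently solve M c = r where the columns of M are f1, ..., f4.
Solving this 4x4 system gives c = (2, 4, 4, -1).
Check: 2f1 + 4f2 + 4f3 - f4 = [7, -14, -7, -4].

[2, 4, 4, -1]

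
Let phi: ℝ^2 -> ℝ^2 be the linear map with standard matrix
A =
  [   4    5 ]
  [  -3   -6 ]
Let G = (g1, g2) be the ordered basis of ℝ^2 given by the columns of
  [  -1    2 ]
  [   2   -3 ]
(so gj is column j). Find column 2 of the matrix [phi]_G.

Column 2 of [phi]_G is the G-coordinate vector of phi(g2).
In standard coordinates phi(g2) = A g2 = <-7, 12>.
Converting to G: <-7, 12> = 3g1 - 2g2, so the coordinate vector is <3, -2>.

<3, -2>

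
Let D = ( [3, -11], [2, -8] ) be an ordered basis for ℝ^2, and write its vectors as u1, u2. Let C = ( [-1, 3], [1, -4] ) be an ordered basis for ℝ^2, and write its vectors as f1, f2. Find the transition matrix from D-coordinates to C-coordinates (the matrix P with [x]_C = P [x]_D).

Let M have columns uj and N have columns fj. Then for every x, N [x]_C = x = M [x]_D, so P = N^(-1) M.
Since det N = 1, N^(-1) has integer entries; multiplying gives P = [[-1, 0], [2, 2]].

[[-1, 0], [2, 2]]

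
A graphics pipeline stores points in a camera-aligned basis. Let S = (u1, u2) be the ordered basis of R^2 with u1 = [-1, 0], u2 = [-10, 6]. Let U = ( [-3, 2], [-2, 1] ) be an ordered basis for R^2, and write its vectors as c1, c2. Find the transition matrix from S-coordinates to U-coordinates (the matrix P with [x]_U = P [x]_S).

[[-1, 2], [2, 2]]

Take x = uj: its S-coordinates are the j-th standard unit vector, so P e_j — column j of P — equals [uj]_U.
u1 = -c1 + 2c2, giving column 1 = [-1, 2]; repeating for each j gives P = [[-1, 2], [2, 2]].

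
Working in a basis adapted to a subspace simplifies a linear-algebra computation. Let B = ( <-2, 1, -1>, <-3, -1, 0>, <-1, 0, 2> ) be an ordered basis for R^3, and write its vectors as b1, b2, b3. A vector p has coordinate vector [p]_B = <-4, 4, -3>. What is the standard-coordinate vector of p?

p = M [p]_B, where M has columns b1, ..., b3.
Carrying out the matrix-vector product, p = <-1, -8, -2>.

<-1, -8, -2>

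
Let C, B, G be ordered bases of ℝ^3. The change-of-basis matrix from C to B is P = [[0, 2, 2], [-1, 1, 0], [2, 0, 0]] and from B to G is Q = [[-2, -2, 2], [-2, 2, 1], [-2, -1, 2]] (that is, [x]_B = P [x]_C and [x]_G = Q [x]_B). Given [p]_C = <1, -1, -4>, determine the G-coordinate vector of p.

First [p]_B = P [p]_C = <-10, -2, 2>.
Then [p]_G = Q [p]_B = <28, 18, 26>.

<28, 18, 26>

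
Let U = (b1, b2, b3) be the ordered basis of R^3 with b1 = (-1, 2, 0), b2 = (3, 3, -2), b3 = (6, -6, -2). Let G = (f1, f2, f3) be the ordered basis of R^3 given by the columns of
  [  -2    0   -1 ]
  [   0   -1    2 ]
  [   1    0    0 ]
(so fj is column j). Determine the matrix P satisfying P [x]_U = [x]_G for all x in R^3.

Take x = bj: its U-coordinates are the j-th standard unit vector, so P e_j — column j of P — equals [bj]_G.
b1 = 0·f1 + 0·f2 + f3, giving column 1 = (0, 0, 1); repeating for each j gives P = [[0, -2, -2], [0, -1, 2], [1, 1, -2]].

[[0, -2, -2], [0, -1, 2], [1, 1, -2]]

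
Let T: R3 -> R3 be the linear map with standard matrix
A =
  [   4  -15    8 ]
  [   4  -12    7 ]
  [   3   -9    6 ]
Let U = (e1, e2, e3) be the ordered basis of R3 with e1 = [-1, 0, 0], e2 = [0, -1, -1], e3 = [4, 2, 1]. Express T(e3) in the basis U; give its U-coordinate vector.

[2, -1, -1]

Compute T(e3) = A e3 = [-6, -1, 0] in standard coordinates.
Then write this in U-coordinates: solve for y in y_1 e1 + ... + y_3 e3 = [-6, -1, 0].
This gives y = [2, -1, -1], which is column 3 of [T]_U.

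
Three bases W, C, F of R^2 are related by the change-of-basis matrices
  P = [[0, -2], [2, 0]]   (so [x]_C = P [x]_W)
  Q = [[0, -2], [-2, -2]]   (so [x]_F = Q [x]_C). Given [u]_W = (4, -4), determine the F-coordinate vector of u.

(-16, -32)

Composing the changes, [u]_F = Q P [u]_W.
Q P = [[-4, 0], [-4, 4]]; applying this to (4, -4) gives (-16, -32).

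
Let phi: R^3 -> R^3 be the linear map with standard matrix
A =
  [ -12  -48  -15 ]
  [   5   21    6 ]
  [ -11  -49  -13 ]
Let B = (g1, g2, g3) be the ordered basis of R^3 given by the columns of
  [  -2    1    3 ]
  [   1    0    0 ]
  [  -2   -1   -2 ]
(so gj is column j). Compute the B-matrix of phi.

With P the matrix whose columns are g1, ..., g3, [phi]_B = P^(-1) A P.
Column by column: phi(g1) = A g1 = <6, -1, -1>; its B-coordinates <-1, 1, 1> give column 1.
Continuing for each basis vector yields [phi]_B = [[-1, -1, 3], [1, -2, 3], [1, 1, -1]].

[[-1, -1, 3], [1, -2, 3], [1, 1, -1]]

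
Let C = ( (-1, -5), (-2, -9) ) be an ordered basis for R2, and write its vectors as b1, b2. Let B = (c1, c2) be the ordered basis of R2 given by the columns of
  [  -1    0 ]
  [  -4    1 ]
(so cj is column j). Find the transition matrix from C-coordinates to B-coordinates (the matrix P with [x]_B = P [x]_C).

[[1, 2], [-1, -1]]

Take x = bj: its C-coordinates are the j-th standard unit vector, so P e_j — column j of P — equals [bj]_B.
b1 = c1 - c2, giving column 1 = (1, -1); repeating for each j gives P = [[1, 2], [-1, -1]].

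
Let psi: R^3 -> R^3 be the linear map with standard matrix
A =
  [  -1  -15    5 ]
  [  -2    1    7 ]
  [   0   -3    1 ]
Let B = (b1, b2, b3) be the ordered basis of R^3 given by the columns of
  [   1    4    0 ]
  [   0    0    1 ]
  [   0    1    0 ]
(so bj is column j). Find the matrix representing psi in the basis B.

[[-1, -3, -3], [0, 1, -3], [-2, -1, 1]]

Let P have columns b1, ..., b3. Then [psi]_B = P^(-1) A P.
Here det P = -1, so P^(-1) is integer; computing A P first and then P^(-1)(A P) gives [[-1, -3, -3], [0, 1, -3], [-2, -1, 1]].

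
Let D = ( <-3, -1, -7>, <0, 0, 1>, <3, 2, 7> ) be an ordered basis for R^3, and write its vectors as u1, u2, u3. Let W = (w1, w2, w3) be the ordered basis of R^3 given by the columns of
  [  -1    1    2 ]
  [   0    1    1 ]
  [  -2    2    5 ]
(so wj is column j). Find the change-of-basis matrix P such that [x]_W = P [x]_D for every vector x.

Take x = uj: its D-coordinates are the j-th standard unit vector, so P e_j — column j of P — equals [uj]_W.
u1 = w1 + 0·w2 - w3, giving column 1 = <1, 0, -1>; repeating for each j gives P = [[1, 1, 0], [0, -1, 1], [-1, 1, 1]].

[[1, 1, 0], [0, -1, 1], [-1, 1, 1]]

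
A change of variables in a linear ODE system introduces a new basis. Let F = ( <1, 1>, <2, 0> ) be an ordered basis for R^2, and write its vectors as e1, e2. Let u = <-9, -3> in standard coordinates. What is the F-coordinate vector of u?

We seek scalars with c_1 e1 + c_2 e2 = u; equivalently solve M c = u where the columns of M are e1, e2.
System: c_1 + 2c_2 = -9, c_1 + 0c_2 = -3; solving gives c_1 = -3, c_2 = -3.
Check: -3e1 - 3e2 = <-9, -3>.

<-3, -3>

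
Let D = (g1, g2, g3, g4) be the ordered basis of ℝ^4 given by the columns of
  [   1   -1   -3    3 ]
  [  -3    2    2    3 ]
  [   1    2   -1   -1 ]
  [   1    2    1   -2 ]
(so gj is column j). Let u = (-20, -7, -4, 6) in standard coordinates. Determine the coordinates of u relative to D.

(-1, -2, 3, -4)

Write u = c_1 g1 + ... + c_4 g4 and solve for the c_i.
Row-reducing the augmented matrix [M | u] gives c = (-1, -2, 3, -4).
Check: -g1 - 2g2 + 3g3 - 4g4 = (-20, -7, -4, 6).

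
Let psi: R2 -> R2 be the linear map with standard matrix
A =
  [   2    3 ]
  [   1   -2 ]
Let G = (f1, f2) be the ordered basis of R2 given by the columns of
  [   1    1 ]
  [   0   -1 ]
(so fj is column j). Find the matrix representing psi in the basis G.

Let P have columns f1, f2. Then [psi]_G = P^(-1) A P.
Here det P = -1, so P^(-1) is integer; computing A P first and then P^(-1)(A P) gives [[3, 2], [-1, -3]].

[[3, 2], [-1, -3]]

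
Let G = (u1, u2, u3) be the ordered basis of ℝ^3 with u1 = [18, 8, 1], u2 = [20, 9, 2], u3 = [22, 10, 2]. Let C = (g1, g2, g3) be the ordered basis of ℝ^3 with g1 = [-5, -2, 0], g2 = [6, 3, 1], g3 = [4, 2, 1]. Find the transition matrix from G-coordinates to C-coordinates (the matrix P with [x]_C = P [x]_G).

Let M have columns uj and N have columns gj. Then for every x, N [x]_C = x = M [x]_G, so P = N^(-1) M.
Since det N = -1, N^(-1) has integer entries; multiplying gives P = [[-2, -2, -2], [2, 1, 2], [-1, 1, 0]].

[[-2, -2, -2], [2, 1, 2], [-1, 1, 0]]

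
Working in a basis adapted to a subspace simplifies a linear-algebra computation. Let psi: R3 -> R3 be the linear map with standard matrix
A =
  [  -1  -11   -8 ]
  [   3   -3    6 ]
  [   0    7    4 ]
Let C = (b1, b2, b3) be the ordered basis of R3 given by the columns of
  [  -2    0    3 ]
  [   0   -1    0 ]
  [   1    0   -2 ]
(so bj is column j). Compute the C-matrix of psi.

Let P have columns b1, ..., b3. Then [psi]_C = P^(-1) A P.
Here det P = -1, so P^(-1) is integer; computing A P first and then P^(-1)(A P) gives [[0, -1, -2], [0, -3, 3], [-2, 3, 3]].

[[0, -1, -2], [0, -3, 3], [-2, 3, 3]]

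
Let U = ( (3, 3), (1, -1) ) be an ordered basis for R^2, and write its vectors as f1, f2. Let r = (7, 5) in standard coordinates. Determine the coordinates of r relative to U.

Write r = c_1 f1 + c_2 f2 and solve for the c_i.
System: 3c_1 + c_2 = 7, 3c_1 - c_2 = 5; solving gives c_1 = 2, c_2 = 1.
Check: 2f1 + f2 = (7, 5).

(2, 1)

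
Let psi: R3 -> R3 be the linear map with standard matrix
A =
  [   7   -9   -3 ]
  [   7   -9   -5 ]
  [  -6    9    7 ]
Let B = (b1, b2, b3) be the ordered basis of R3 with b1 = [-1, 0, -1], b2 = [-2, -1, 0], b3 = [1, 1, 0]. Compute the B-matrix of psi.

With P the matrix whose columns are b1, ..., b3, [psi]_B = P^(-1) A P.
Column by column: psi(b1) = A b1 = [-4, -2, -1]; its B-coordinates [1, 1, -1] give column 1.
Continuing for each basis vector yields [psi]_B = [[1, -3, -3], [1, 3, 3], [-1, -2, 1]].

[[1, -3, -3], [1, 3, 3], [-1, -2, 1]]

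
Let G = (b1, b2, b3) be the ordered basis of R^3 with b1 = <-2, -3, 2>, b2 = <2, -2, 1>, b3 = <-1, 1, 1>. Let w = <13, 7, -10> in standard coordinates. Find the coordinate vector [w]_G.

We seek scalars with c_1 b1 + ... + c_3 b3 = w; equivalently solve M c = w where the columns of M are b1, ..., b3.
Row-reducing the augmented matrix [M | w] gives c = (-4, 1, -3).
Check: -4b1 + b2 - 3b3 = <13, 7, -10>.

<-4, 1, -3>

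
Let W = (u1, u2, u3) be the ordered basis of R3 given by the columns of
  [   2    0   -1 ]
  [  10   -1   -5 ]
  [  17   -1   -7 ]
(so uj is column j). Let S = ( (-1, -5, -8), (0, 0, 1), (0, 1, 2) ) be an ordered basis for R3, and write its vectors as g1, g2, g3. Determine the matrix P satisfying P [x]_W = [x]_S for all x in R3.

[[-2, 0, 1], [1, 1, 1], [0, -1, 0]]

Let M have columns uj and N have columns gj. Then for every x, N [x]_S = x = M [x]_W, so P = N^(-1) M.
Since det N = 1, N^(-1) has integer entries; multiplying gives P = [[-2, 0, 1], [1, 1, 1], [0, -1, 0]].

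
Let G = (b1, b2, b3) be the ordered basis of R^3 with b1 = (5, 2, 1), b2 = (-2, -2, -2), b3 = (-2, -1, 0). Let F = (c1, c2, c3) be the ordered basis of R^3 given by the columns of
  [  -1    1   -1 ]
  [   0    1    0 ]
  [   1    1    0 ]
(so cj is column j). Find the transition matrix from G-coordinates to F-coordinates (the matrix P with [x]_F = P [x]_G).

Take x = bj: its G-coordinates are the j-th standard unit vector, so P e_j — column j of P — equals [bj]_F.
b1 = -c1 + 2c2 - 2c3, giving column 1 = (-1, 2, -2); repeating for each j gives P = [[-1, 0, 1], [2, -2, -1], [-2, 0, 0]].

[[-1, 0, 1], [2, -2, -1], [-2, 0, 0]]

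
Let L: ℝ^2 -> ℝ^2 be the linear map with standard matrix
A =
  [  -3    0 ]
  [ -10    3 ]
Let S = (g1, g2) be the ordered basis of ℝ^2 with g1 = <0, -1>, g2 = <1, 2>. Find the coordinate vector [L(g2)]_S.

Compute L(g2) = A g2 = <-3, -4> in standard coordinates.
Then write this in S-coordinates: solve for y in y_1 g1 + y_2 g2 = <-3, -4>.
This gives y = <-2, -3>, which is column 2 of [L]_S.

<-2, -3>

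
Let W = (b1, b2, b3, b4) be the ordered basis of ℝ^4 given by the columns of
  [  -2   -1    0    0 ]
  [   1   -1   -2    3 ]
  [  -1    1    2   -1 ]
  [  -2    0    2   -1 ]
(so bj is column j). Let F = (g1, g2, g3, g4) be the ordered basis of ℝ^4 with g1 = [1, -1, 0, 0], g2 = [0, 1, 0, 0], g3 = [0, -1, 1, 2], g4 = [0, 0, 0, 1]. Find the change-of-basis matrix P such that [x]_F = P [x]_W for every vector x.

[[-2, -1, 0, 0], [-2, -1, 0, 2], [-1, 1, 2, -1], [0, -2, -2, 1]]

Let M have columns bj and N have columns gj. Then for every x, N [x]_F = x = M [x]_W, so P = N^(-1) M.
Since det N = 1, N^(-1) has integer entries; multiplying gives P = [[-2, -1, 0, 0], [-2, -1, 0, 2], [-1, 1, 2, -1], [0, -2, -2, 1]].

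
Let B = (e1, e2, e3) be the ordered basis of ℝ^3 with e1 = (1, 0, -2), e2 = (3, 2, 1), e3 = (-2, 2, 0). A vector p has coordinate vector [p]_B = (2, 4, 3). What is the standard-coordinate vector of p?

By definition p = 2e1 + 4e2 + 3e3.
Summing componentwise gives (8, 14, 0).

(8, 14, 0)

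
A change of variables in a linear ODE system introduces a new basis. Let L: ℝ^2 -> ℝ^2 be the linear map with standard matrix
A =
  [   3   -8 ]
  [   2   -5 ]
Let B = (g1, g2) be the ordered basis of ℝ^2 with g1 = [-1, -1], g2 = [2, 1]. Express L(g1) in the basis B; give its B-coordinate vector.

Compute L(g1) = A g1 = [5, 3] in standard coordinates.
Then write this in B-coordinates: solve for y in y_1 g1 + y_2 g2 = [5, 3].
This gives y = [-1, 2], which is column 1 of [L]_B.

[-1, 2]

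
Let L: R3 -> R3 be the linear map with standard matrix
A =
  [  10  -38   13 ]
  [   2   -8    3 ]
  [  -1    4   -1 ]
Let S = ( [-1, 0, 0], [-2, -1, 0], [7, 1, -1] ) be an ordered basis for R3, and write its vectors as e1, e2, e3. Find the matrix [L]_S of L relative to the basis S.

[[1, 0, -3], [1, -2, -1], [-1, 2, 2]]

Let P have columns e1, ..., e3. Then [L]_S = P^(-1) A P.
Here det P = -1, so P^(-1) is integer; computing A P first and then P^(-1)(A P) gives [[1, 0, -3], [1, -2, -1], [-1, 2, 2]].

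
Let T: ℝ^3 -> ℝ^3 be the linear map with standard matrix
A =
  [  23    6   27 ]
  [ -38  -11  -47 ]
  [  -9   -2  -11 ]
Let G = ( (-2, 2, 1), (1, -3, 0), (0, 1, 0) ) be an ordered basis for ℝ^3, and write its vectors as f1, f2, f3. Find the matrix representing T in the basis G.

The j-th column of [T]_G is [T(fj)]_G.
T(f1) = A f1 = (-7, 7, 3) = 3f1 - f2 - 2f3, so column 1 is (3, -1, -2).
Repeating for f2, f3 and assembling the columns gives [[3, -3, -2], [-1, -1, 2], [-2, -2, -1]].

[[3, -3, -2], [-1, -1, 2], [-2, -2, -1]]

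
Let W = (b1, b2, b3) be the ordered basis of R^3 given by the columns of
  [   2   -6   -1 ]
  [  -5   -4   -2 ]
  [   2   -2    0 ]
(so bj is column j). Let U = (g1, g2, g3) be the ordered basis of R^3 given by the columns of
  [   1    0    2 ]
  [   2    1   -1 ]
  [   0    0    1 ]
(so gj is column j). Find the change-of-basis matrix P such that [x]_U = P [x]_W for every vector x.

Take x = bj: its W-coordinates are the j-th standard unit vector, so P e_j — column j of P — equals [bj]_U.
b1 = -2g1 + g2 + 2g3, giving column 1 = <-2, 1, 2>; repeating for each j gives P = [[-2, -2, -1], [1, -2, 0], [2, -2, 0]].

[[-2, -2, -1], [1, -2, 0], [2, -2, 0]]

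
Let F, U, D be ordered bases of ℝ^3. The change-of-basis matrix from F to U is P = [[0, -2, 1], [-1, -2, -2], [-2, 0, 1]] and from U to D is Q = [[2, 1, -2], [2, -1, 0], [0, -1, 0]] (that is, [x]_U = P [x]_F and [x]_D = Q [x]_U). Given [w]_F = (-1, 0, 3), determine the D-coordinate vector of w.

Apply P to get U-coordinates (3, -5, 5), then Q to get D-coordinates.
The result is [w]_D = (-9, 11, 5).

(-9, 11, 5)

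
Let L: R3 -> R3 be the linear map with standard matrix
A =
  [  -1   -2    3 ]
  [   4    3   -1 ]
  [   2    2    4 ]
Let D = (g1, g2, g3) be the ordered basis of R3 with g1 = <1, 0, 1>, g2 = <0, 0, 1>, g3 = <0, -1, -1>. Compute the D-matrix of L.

Let P have columns g1, ..., g3. Then [L]_D = P^(-1) A P.
Here det P = 1, so P^(-1) is integer; computing A P first and then P^(-1)(A P) gives [[2, 3, -1], [1, 2, -3], [-3, 1, 2]].

[[2, 3, -1], [1, 2, -3], [-3, 1, 2]]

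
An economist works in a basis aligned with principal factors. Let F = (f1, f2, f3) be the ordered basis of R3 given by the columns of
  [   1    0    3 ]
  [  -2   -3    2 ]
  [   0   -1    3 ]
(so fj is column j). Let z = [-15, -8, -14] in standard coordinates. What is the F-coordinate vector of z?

[z]_F is the unique c with M c = z, where M has columns f1, ..., f3.
Solving this 3x3 system gives c = (-3, 2, -4).
Check: -3f1 + 2f2 - 4f3 = [-15, -8, -14].

[-3, 2, -4]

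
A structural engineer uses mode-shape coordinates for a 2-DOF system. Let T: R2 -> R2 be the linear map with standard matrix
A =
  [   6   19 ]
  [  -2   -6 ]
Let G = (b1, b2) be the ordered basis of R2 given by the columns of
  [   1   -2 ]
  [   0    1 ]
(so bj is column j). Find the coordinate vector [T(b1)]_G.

Compute T(b1) = A b1 = <6, -2> in standard coordinates.
Then write this in G-coordinates: solve for y in y_1 b1 + y_2 b2 = <6, -2>.
This gives y = <2, -2>, which is column 1 of [T]_G.

<2, -2>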